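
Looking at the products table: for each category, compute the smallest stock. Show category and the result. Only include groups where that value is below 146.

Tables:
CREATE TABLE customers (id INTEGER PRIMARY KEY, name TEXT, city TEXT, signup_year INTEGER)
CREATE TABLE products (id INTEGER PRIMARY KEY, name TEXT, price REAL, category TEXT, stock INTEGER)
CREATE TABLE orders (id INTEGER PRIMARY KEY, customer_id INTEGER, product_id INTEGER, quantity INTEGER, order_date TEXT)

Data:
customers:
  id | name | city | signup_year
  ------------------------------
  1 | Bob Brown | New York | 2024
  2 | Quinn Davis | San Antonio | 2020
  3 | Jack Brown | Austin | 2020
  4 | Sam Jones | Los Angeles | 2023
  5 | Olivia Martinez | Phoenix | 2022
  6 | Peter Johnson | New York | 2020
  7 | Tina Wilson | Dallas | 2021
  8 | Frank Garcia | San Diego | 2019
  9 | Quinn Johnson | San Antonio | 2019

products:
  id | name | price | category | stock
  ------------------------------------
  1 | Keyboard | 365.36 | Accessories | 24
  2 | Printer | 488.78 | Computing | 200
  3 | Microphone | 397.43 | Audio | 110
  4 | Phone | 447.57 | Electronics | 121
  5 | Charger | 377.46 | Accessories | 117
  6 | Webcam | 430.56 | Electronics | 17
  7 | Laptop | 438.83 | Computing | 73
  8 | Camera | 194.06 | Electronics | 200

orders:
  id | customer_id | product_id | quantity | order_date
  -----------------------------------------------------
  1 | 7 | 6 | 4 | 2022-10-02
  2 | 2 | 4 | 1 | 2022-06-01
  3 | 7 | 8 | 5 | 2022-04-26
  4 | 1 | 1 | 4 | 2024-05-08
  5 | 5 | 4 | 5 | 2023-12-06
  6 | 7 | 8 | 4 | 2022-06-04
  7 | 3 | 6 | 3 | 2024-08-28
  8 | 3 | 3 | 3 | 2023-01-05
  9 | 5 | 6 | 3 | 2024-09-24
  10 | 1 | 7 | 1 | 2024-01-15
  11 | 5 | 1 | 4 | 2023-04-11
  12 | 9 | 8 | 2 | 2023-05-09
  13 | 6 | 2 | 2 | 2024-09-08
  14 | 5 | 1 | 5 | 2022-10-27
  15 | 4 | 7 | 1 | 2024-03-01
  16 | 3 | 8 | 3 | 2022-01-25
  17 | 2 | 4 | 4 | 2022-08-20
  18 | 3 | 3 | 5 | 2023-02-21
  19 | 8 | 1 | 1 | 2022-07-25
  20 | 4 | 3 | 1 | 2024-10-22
SELECT category, MIN(stock) AS min_stock FROM products GROUP BY category HAVING MIN(stock) < 146

Execution result:
category | min_stock
Accessories | 24
Audio | 110
Computing | 73
Electronics | 17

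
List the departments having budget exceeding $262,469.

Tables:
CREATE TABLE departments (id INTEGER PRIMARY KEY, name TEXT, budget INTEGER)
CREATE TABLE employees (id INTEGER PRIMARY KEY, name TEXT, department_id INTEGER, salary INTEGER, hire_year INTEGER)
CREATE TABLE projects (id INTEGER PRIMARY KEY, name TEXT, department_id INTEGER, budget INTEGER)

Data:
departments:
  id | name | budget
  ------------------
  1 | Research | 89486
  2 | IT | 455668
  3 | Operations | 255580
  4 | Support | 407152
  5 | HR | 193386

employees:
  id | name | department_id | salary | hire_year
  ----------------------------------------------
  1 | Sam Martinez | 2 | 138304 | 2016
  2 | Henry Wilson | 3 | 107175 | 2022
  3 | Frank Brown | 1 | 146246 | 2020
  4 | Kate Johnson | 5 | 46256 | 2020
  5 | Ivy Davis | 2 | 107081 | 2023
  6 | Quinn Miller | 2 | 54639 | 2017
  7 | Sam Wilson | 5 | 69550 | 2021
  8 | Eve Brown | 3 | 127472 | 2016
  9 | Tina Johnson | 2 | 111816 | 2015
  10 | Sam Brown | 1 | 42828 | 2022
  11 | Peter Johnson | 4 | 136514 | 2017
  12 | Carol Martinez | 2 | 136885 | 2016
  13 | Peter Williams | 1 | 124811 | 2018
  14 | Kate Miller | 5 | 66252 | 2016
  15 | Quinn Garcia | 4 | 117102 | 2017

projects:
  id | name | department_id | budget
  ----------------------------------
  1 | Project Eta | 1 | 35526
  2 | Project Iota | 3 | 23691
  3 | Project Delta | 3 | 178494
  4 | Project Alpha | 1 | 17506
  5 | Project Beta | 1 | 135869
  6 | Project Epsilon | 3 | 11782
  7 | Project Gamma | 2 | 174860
SELECT name, budget FROM departments WHERE budget > 262469

Execution result:
name | budget
IT | 455668
Support | 407152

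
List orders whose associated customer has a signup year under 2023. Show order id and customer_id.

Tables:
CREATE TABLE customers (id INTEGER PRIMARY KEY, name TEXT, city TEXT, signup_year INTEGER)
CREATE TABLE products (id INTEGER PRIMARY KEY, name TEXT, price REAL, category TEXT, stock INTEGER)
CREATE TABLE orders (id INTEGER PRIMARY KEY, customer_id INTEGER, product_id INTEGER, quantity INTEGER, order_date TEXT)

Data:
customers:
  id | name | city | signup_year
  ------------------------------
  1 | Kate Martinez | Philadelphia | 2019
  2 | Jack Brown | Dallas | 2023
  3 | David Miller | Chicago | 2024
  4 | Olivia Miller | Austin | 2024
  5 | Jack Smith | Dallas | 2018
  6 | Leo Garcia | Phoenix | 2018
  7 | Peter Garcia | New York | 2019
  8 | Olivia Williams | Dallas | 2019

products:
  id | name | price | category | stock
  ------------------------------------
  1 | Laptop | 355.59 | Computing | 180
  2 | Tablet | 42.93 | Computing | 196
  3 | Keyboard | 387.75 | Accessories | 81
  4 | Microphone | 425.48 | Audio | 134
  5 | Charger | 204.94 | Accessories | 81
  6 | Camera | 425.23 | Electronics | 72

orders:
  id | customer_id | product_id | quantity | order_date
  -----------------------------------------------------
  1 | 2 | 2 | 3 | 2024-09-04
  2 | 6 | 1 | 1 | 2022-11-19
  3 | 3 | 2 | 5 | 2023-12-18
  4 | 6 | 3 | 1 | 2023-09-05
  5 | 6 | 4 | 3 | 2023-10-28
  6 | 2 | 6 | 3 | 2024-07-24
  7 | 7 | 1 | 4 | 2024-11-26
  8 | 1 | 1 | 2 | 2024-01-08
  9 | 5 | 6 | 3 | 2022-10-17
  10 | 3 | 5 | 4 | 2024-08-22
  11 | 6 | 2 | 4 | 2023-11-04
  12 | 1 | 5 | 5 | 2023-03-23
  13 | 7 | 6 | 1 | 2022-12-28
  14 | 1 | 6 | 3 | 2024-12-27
SELECT id, customer_id FROM orders WHERE customer_id IN (SELECT id FROM customers WHERE signup_year < 2023)

Execution result:
id | customer_id
2 | 6
4 | 6
5 | 6
7 | 7
8 | 1
9 | 5
11 | 6
12 | 1
13 | 7
14 | 1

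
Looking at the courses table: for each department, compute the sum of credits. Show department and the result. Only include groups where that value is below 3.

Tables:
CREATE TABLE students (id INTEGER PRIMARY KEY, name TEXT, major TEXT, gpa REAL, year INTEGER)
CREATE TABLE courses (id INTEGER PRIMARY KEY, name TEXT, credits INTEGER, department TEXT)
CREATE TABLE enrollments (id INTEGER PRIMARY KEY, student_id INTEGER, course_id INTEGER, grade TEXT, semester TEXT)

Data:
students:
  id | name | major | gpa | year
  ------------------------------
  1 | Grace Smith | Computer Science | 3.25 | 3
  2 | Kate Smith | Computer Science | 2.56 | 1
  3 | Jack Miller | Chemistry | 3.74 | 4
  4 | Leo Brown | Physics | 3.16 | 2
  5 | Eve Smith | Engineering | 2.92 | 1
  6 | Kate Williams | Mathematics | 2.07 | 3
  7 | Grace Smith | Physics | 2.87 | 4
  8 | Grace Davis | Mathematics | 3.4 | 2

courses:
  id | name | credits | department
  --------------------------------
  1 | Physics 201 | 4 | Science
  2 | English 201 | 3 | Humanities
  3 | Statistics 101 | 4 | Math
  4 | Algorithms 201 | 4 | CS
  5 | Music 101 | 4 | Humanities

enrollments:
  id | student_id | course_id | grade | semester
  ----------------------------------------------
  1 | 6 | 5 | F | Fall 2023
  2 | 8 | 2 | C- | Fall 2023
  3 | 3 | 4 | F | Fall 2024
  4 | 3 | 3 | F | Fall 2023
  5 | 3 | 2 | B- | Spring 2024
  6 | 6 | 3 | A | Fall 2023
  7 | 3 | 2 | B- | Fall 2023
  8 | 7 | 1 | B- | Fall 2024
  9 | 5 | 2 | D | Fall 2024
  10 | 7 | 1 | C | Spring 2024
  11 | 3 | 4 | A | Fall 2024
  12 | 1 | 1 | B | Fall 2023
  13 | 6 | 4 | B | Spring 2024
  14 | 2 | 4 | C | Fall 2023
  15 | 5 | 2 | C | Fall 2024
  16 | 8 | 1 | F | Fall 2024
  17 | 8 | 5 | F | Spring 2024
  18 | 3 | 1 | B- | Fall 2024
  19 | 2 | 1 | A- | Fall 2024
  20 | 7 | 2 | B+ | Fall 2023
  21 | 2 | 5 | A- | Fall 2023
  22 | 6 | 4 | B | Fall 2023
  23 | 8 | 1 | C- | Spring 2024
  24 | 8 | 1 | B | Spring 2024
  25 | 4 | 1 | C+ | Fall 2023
SELECT department, SUM(credits) AS sum_credits FROM courses GROUP BY department HAVING SUM(credits) < 3

Execution result:
(no rows)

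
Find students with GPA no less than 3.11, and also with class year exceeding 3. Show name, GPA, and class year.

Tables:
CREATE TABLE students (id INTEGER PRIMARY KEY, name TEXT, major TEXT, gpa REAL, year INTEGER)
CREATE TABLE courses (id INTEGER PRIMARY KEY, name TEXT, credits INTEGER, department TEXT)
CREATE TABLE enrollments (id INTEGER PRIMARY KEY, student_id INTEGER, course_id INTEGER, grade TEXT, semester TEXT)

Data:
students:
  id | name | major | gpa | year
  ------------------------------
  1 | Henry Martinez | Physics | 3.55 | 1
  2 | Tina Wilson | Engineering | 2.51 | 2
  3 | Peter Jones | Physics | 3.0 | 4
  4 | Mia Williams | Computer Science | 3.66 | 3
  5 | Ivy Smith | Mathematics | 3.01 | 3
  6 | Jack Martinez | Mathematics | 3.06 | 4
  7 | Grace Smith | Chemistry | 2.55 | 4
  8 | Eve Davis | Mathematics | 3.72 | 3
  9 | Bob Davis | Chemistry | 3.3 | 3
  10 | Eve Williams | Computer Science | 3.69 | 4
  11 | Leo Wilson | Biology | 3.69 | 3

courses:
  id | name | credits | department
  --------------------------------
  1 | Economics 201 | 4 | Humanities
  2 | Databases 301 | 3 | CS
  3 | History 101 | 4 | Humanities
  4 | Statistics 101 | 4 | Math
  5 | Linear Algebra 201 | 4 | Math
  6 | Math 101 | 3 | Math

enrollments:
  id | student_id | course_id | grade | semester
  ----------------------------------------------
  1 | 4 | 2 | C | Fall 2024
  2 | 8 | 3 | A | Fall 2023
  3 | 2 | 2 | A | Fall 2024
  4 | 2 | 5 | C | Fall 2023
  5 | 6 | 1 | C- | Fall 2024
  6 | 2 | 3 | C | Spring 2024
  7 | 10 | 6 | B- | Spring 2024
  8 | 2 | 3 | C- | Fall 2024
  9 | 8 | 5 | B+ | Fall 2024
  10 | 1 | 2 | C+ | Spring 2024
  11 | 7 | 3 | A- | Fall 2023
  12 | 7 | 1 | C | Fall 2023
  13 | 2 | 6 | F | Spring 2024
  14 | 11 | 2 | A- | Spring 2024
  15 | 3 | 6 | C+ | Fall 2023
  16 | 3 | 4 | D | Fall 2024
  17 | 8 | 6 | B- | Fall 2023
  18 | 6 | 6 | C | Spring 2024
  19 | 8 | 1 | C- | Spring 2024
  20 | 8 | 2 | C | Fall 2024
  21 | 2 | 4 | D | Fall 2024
SELECT name, gpa, year FROM students WHERE gpa >= 3.11 AND year > 3

Execution result:
name | gpa | year
Eve Williams | 3.69 | 4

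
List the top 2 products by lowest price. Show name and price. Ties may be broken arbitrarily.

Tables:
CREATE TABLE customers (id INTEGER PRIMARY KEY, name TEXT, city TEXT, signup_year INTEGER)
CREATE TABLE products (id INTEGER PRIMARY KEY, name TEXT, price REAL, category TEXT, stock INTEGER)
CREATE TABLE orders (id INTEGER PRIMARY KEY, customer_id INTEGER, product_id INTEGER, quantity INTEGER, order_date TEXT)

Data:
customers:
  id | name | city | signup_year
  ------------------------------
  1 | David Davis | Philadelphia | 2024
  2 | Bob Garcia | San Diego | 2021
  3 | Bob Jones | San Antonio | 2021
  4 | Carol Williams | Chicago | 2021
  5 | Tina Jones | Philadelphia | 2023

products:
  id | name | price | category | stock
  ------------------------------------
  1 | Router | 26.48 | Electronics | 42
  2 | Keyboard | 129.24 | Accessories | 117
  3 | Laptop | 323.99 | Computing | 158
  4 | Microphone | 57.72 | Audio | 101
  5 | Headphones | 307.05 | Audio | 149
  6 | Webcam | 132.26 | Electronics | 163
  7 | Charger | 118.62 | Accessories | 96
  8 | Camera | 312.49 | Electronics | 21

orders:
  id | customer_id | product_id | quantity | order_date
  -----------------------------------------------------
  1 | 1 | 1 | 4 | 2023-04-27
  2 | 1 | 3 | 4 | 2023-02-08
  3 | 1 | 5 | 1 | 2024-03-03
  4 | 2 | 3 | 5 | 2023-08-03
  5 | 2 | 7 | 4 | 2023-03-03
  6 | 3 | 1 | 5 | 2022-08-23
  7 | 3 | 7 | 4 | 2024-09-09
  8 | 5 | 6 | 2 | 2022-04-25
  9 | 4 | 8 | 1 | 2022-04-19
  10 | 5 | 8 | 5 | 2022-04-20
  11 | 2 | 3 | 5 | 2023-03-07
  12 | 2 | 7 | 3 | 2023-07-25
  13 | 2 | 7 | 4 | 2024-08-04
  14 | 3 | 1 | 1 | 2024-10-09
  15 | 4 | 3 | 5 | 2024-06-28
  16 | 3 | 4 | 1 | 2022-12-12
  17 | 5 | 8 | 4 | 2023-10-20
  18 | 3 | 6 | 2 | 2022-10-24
SELECT name, price FROM products ORDER BY price ASC LIMIT 2

Execution result:
name | price
Router | 26.48
Microphone | 57.72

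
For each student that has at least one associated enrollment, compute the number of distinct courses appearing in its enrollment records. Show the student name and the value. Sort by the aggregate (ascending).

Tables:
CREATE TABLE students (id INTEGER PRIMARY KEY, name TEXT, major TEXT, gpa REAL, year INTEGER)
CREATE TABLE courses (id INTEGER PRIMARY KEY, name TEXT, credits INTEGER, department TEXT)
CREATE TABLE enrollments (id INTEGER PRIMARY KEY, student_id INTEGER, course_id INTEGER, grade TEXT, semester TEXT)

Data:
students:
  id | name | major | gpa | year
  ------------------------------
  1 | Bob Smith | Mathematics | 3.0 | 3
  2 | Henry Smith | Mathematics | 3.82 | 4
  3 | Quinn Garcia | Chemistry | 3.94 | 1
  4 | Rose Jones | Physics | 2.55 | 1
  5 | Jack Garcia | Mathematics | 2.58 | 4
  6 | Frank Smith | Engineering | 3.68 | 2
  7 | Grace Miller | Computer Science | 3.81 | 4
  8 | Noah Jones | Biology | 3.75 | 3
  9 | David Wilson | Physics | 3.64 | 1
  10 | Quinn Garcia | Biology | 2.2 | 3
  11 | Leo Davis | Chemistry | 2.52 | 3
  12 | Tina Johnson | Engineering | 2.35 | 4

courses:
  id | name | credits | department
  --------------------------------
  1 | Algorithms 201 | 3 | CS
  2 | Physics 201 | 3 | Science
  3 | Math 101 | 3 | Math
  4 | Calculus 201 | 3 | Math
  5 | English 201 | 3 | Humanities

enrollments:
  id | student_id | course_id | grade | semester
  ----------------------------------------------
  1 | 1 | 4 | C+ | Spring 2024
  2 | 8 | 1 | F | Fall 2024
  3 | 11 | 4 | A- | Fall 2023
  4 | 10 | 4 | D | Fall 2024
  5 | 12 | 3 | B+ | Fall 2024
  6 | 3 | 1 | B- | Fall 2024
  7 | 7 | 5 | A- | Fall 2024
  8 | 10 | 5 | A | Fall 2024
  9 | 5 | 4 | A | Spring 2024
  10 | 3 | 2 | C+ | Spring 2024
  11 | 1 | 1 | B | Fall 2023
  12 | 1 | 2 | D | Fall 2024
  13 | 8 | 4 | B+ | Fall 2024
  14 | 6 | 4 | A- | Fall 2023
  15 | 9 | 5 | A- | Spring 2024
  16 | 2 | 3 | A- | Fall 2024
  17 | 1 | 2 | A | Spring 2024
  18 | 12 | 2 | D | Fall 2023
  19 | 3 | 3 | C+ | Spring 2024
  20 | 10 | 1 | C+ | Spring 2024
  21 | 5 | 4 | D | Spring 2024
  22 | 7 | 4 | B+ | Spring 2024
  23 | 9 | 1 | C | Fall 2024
SELECT p.name, COUNT(DISTINCT c.course_id) AS distinct_course_count FROM enrollments c JOIN students p ON c.student_id = p.id GROUP BY p.id, p.name ORDER BY distinct_course_count ASC

Execution result:
name | distinct_course_count
Henry Smith | 1
Jack Garcia | 1
Frank Smith | 1
Leo Davis | 1
Grace Miller | 2
Noah Jones | 2
David Wilson | 2
Tina Johnson | 2
Bob Smith | 3
Quinn Garcia | 3
Quinn Garcia | 3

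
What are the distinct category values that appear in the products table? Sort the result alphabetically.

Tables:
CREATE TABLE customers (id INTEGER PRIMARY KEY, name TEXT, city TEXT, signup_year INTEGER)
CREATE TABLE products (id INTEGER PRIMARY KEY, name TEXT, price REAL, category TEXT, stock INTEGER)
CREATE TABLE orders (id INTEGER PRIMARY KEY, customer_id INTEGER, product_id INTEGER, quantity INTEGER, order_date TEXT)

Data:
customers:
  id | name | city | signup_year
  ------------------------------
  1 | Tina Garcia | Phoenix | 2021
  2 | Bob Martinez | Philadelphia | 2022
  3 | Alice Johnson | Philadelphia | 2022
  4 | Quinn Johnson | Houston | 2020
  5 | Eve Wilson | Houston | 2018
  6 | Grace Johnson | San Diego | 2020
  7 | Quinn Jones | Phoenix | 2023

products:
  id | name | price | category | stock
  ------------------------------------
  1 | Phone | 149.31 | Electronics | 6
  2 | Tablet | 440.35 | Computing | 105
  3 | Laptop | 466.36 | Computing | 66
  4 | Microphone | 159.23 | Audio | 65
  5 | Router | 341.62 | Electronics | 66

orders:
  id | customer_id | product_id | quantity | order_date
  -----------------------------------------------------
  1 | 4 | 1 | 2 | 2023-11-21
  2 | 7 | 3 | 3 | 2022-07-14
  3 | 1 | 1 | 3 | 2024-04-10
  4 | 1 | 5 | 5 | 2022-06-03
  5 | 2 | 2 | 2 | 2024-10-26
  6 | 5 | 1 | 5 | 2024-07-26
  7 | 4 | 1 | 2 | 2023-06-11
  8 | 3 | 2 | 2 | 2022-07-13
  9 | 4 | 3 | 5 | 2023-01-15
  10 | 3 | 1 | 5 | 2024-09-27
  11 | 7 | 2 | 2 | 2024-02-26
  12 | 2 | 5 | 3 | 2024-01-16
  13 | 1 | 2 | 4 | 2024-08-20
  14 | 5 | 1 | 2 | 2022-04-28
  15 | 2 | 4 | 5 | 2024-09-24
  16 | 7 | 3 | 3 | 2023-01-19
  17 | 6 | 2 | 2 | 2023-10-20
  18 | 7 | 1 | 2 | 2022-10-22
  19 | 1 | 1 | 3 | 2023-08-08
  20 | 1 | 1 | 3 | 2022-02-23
SELECT DISTINCT category FROM products ORDER BY category

Execution result:
category
Audio
Computing
Electronics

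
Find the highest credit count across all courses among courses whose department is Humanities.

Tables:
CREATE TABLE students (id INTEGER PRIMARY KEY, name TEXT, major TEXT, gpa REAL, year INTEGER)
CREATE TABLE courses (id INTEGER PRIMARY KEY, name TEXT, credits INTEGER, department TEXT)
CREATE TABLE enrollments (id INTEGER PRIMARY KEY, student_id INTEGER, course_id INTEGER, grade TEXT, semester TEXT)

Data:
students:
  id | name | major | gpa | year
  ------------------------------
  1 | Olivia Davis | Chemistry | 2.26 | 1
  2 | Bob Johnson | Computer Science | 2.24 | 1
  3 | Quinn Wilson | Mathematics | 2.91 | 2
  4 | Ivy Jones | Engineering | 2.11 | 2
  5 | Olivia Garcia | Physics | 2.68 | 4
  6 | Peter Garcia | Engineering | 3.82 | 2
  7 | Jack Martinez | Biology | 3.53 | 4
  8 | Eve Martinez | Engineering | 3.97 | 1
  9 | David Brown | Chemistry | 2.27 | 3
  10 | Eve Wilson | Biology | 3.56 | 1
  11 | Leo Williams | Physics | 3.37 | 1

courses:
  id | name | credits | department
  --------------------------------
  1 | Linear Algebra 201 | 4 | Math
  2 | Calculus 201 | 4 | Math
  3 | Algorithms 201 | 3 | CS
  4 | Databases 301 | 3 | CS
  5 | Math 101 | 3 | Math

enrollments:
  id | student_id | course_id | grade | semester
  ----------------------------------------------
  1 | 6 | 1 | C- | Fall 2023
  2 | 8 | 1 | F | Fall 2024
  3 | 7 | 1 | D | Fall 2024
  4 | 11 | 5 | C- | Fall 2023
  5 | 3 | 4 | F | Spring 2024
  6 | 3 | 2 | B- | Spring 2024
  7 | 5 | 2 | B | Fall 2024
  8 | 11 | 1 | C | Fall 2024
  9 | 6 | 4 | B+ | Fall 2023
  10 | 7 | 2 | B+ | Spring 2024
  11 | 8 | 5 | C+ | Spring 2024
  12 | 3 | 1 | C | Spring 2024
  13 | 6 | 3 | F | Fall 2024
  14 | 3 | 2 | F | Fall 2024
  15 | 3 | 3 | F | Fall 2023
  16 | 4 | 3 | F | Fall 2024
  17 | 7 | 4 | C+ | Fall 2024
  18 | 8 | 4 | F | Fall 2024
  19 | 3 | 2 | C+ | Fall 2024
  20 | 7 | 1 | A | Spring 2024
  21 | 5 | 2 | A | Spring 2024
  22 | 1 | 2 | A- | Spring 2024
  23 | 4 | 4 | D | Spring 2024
SELECT MAX(credits) FROM courses WHERE department = 'Humanities'

Execution result:
NULL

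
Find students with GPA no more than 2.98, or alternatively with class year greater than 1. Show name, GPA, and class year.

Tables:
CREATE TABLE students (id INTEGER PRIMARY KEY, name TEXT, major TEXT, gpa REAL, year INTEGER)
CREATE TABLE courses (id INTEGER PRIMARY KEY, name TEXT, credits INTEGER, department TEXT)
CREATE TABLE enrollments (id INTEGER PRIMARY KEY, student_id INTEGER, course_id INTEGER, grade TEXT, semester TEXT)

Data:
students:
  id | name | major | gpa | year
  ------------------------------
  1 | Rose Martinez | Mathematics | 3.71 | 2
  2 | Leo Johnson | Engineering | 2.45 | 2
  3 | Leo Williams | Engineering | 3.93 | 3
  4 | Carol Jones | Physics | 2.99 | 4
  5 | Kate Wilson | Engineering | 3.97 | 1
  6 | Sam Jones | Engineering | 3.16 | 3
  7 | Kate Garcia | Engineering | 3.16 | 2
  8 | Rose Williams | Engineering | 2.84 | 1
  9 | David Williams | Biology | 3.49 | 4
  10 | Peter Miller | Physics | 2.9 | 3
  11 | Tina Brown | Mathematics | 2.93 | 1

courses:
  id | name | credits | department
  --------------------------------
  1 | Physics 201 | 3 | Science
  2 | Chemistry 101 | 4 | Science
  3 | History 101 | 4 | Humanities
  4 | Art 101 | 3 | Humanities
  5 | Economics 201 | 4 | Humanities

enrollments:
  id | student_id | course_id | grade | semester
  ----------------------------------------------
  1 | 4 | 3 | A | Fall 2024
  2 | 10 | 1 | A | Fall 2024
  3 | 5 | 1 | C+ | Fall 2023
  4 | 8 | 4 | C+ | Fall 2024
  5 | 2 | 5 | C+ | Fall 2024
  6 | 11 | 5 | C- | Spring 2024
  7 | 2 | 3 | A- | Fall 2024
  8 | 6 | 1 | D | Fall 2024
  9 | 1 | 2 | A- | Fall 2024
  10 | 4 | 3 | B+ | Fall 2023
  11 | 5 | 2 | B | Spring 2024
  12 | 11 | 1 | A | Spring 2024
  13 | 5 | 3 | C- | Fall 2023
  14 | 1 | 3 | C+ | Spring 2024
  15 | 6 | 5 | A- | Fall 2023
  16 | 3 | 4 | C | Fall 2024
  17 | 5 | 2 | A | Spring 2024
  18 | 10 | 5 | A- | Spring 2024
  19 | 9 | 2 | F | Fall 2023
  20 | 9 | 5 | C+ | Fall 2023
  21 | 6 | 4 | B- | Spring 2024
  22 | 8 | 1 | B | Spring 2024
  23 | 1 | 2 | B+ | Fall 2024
SELECT name, gpa, year FROM students WHERE gpa <= 2.98 OR year > 1

Execution result:
name | gpa | year
Rose Martinez | 3.71 | 2
Leo Johnson | 2.45 | 2
Leo Williams | 3.93 | 3
Carol Jones | 2.99 | 4
Sam Jones | 3.16 | 3
Kate Garcia | 3.16 | 2
Rose Williams | 2.84 | 1
David Williams | 3.49 | 4
Peter Miller | 2.90 | 3
Tina Brown | 2.93 | 1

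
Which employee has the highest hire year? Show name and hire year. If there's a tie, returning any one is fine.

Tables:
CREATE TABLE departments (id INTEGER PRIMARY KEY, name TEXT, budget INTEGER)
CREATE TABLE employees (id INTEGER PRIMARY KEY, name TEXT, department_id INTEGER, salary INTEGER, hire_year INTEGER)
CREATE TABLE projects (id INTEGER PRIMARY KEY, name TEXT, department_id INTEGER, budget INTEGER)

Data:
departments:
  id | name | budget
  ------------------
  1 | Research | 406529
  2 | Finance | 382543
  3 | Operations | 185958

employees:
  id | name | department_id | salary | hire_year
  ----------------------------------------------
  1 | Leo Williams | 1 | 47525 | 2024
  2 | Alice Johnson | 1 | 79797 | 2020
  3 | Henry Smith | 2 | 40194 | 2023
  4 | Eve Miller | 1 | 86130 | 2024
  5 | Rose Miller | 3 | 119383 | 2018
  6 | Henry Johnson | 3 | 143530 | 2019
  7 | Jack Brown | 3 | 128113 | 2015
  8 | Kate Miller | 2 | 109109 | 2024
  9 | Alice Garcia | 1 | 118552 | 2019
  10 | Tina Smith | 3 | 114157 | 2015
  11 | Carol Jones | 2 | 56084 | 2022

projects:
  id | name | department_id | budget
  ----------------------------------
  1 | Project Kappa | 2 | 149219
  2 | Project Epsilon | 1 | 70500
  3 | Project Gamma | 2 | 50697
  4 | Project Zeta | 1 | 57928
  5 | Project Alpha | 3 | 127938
SELECT name, hire_year FROM employees ORDER BY hire_year DESC LIMIT 1

Execution result:
name | hire_year
Leo Williams | 2024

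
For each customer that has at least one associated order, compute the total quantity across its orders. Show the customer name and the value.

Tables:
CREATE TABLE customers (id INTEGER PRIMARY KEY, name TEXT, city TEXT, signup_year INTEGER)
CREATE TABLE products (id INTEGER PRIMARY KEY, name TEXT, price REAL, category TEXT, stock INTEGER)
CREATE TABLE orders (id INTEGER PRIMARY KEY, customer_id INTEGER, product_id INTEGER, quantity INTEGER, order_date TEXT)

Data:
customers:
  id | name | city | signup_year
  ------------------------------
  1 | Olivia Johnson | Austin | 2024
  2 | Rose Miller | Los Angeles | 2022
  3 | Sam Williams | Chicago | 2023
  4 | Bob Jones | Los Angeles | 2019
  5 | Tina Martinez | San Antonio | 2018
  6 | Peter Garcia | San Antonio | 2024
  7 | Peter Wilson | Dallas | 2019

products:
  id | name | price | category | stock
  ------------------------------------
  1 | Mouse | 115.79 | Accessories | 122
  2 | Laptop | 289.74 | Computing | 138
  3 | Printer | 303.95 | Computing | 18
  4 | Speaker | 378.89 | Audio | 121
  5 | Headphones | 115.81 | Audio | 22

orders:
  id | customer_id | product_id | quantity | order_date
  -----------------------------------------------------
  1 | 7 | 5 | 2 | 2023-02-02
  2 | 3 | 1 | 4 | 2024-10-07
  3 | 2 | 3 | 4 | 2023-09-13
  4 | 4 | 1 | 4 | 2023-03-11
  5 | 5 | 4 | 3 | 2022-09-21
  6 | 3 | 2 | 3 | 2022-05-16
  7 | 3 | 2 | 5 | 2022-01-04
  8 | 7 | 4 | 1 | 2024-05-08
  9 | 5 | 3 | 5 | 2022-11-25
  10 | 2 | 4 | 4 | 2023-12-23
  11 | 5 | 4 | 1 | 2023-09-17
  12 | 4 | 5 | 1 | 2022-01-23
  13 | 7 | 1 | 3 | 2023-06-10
SELECT p.name, SUM(c.quantity) AS sum_quantity FROM orders c JOIN customers p ON c.customer_id = p.id GROUP BY p.id, p.name

Execution result:
name | sum_quantity
Rose Miller | 8
Sam Williams | 12
Bob Jones | 5
Tina Martinez | 9
Peter Wilson | 6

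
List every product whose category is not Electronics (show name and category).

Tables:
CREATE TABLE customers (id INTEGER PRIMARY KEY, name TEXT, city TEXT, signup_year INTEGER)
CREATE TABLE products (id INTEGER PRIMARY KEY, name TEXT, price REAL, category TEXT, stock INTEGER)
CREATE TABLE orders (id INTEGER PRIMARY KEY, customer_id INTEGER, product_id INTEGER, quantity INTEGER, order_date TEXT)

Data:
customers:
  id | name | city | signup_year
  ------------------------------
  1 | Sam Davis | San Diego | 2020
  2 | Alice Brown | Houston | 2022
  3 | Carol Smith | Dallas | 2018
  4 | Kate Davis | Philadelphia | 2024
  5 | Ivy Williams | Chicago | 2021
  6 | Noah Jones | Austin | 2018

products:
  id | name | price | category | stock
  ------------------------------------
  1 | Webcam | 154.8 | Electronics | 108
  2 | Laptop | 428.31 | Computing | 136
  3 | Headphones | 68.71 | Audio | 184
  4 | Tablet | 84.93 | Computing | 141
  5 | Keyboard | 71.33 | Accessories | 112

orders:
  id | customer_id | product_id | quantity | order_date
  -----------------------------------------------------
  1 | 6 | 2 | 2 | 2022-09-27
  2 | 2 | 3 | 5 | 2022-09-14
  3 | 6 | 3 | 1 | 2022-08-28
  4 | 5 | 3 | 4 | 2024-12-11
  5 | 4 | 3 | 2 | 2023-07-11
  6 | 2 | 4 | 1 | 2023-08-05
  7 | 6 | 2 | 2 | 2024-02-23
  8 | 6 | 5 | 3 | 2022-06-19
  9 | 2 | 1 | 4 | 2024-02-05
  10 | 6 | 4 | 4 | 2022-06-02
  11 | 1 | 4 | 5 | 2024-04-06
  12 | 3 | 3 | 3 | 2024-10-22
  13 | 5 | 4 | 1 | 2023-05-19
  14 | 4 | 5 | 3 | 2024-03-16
SELECT name, category FROM products WHERE category <> 'Electronics'

Execution result:
name | category
Laptop | Computing
Headphones | Audio
Tablet | Computing
Keyboard | Accessories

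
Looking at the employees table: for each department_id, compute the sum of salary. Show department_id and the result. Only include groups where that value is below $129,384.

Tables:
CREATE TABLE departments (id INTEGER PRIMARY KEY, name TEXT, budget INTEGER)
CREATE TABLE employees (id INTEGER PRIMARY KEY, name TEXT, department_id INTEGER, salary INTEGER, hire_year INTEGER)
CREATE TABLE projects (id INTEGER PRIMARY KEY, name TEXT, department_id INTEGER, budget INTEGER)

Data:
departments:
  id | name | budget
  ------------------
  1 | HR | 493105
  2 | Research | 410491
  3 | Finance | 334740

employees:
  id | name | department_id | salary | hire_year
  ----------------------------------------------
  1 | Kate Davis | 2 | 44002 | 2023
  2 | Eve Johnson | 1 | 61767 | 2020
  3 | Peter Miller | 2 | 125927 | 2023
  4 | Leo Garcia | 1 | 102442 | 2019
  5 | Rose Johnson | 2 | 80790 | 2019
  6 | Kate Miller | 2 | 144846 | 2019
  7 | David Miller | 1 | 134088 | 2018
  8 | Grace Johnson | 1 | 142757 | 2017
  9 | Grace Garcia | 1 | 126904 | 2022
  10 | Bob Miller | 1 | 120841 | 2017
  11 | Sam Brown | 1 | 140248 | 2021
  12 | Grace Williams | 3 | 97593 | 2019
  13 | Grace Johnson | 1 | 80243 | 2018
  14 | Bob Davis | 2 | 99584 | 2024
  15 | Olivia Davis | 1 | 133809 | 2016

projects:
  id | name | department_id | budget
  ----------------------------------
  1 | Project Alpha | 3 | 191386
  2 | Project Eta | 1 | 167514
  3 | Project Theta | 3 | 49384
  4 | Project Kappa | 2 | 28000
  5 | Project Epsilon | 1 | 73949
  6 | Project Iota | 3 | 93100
SELECT department_id, SUM(salary) AS sum_salary FROM employees GROUP BY department_id HAVING SUM(salary) < 129384

Execution result:
department_id | sum_salary
3 | 97593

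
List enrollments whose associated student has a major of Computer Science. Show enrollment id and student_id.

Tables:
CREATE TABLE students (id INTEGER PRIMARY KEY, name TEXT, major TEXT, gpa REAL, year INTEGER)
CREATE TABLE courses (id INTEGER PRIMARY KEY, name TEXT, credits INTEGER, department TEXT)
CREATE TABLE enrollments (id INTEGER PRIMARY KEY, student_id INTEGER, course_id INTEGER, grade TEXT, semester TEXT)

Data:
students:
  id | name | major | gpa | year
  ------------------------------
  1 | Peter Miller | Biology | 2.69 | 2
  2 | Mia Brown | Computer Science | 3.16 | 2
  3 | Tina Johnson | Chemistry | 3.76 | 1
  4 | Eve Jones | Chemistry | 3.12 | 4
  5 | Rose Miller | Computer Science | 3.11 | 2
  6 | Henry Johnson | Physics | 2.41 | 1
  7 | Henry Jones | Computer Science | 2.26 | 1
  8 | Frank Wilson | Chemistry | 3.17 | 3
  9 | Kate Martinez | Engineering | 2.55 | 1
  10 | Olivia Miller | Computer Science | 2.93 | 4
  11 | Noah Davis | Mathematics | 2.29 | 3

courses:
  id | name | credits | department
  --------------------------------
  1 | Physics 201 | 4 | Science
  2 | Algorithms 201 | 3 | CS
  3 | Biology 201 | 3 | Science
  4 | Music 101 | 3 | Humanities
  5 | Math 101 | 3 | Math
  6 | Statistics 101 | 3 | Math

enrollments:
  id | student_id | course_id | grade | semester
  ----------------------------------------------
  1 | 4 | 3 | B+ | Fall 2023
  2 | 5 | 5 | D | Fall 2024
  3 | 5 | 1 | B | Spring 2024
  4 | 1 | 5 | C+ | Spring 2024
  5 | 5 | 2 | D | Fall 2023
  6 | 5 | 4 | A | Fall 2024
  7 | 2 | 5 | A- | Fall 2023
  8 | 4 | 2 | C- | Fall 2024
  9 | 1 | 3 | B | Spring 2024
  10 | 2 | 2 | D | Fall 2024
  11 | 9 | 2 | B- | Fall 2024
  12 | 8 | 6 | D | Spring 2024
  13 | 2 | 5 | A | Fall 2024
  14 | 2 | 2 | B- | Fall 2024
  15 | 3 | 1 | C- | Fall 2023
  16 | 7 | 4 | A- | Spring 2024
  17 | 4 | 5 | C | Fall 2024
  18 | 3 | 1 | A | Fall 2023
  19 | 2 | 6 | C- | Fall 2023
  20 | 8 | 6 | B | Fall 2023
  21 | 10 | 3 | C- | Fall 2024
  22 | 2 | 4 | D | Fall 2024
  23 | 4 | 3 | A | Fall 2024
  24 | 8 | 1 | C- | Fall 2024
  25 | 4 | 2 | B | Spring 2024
SELECT id, student_id FROM enrollments WHERE student_id IN (SELECT id FROM students WHERE major = 'Computer Science')

Execution result:
id | student_id
2 | 5
3 | 5
5 | 5
6 | 5
7 | 2
10 | 2
13 | 2
14 | 2
16 | 7
19 | 2
21 | 10
22 | 2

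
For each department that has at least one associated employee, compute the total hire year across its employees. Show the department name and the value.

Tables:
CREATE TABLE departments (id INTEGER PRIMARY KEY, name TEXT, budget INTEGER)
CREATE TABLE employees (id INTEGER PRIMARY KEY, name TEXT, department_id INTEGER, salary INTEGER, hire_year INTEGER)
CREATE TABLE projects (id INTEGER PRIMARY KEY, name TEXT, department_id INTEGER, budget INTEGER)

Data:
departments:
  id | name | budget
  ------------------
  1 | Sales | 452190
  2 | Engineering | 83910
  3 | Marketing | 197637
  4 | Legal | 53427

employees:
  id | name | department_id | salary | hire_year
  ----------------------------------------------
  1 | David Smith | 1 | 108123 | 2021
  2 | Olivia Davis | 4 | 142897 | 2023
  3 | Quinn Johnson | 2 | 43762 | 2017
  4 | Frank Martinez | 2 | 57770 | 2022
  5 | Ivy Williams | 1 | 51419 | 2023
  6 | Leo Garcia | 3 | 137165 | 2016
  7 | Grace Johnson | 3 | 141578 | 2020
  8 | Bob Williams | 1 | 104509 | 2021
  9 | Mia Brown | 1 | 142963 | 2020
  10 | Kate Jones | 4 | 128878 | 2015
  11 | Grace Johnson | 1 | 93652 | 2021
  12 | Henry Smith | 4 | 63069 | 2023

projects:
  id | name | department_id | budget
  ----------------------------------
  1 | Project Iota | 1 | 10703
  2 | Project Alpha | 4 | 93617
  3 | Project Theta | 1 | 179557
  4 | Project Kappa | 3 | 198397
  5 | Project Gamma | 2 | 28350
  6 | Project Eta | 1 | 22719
SELECT p.name, SUM(c.hire_year) AS sum_hire_year FROM employees c JOIN departments p ON c.department_id = p.id GROUP BY p.id, p.name

Execution result:
name | sum_hire_year
Sales | 10106
Engineering | 4039
Marketing | 4036
Legal | 6061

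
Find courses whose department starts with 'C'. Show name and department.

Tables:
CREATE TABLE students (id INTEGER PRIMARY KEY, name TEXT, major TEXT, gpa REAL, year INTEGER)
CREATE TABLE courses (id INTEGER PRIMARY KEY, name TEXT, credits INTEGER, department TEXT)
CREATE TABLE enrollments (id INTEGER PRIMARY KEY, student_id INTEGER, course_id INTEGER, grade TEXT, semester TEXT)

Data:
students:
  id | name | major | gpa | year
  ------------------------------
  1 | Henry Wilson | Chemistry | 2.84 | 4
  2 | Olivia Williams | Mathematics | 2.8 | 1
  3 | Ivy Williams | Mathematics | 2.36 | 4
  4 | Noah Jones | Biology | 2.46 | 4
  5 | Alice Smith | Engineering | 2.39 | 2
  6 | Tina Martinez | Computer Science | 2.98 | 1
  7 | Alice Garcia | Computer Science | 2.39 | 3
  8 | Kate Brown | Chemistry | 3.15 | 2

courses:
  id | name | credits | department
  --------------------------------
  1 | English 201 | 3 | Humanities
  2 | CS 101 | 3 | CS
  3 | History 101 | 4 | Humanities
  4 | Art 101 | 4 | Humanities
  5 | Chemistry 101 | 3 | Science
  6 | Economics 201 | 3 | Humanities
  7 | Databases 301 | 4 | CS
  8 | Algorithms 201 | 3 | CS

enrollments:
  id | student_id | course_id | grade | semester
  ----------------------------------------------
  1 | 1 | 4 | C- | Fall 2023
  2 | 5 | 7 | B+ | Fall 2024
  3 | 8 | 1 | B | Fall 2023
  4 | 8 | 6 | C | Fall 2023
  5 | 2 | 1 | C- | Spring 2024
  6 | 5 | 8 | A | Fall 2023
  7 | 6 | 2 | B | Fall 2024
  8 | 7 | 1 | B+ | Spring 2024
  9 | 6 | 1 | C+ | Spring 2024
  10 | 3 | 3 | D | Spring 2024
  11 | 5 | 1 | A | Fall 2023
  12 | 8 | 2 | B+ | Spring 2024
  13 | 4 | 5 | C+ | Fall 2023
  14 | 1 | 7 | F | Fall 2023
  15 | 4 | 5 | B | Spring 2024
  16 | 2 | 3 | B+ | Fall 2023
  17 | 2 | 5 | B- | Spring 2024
SELECT name, department FROM courses WHERE department LIKE 'C%'

Execution result:
name | department
CS 101 | CS
Databases 301 | CS
Algorithms 201 | CS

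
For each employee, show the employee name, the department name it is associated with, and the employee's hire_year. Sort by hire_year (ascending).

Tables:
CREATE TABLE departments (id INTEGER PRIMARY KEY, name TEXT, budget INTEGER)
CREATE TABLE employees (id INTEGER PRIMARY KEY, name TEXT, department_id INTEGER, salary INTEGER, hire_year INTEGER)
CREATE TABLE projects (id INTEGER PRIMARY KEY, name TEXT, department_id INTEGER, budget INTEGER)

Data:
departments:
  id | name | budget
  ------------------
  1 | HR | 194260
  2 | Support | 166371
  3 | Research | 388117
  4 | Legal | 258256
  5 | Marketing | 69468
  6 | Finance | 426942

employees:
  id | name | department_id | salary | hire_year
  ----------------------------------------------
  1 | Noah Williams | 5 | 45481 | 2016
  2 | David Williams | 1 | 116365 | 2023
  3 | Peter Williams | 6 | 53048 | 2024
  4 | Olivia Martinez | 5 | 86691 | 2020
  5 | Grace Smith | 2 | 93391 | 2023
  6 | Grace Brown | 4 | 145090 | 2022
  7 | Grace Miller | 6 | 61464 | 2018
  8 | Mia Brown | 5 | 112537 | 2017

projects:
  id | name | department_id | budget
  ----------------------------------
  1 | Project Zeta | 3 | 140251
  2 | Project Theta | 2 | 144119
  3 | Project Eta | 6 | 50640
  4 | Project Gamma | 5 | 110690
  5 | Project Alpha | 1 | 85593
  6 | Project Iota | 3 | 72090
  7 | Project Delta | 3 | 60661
SELECT c.name, p.name AS department, c.hire_year FROM employees c JOIN departments p ON c.department_id = p.id ORDER BY c.hire_year ASC

Execution result:
name | department | hire_year
Noah Williams | Marketing | 2016
Mia Brown | Marketing | 2017
Grace Miller | Finance | 2018
Olivia Martinez | Marketing | 2020
Grace Brown | Legal | 2022
David Williams | HR | 2023
Grace Smith | Support | 2023
Peter Williams | Finance | 2024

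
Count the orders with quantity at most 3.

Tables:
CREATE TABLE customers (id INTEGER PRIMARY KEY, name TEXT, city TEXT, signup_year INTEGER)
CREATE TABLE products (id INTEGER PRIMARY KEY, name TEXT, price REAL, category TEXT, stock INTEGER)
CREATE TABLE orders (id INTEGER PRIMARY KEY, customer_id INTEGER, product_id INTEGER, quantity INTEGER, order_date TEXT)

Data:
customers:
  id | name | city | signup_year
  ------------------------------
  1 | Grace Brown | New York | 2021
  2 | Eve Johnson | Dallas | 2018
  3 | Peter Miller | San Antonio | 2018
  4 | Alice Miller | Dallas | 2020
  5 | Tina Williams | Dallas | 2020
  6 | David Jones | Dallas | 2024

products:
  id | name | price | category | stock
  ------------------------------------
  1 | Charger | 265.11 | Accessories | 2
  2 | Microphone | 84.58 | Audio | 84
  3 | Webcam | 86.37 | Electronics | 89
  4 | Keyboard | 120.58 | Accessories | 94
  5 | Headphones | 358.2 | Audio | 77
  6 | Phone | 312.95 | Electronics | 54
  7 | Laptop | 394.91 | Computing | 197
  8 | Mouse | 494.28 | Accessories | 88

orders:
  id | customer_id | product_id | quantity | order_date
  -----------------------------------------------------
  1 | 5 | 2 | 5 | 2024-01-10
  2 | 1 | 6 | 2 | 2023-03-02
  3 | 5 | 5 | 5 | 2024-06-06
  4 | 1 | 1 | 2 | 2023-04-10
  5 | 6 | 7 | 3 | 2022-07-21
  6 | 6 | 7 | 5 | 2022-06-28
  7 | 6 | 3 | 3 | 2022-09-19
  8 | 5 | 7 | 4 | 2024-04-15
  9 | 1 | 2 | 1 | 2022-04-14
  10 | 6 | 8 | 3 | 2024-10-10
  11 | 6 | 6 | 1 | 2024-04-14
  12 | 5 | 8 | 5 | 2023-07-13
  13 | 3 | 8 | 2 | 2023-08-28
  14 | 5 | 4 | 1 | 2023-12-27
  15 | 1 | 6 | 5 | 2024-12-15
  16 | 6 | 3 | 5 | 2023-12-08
SELECT COUNT(*) FROM orders WHERE quantity <= 3

Execution result:
9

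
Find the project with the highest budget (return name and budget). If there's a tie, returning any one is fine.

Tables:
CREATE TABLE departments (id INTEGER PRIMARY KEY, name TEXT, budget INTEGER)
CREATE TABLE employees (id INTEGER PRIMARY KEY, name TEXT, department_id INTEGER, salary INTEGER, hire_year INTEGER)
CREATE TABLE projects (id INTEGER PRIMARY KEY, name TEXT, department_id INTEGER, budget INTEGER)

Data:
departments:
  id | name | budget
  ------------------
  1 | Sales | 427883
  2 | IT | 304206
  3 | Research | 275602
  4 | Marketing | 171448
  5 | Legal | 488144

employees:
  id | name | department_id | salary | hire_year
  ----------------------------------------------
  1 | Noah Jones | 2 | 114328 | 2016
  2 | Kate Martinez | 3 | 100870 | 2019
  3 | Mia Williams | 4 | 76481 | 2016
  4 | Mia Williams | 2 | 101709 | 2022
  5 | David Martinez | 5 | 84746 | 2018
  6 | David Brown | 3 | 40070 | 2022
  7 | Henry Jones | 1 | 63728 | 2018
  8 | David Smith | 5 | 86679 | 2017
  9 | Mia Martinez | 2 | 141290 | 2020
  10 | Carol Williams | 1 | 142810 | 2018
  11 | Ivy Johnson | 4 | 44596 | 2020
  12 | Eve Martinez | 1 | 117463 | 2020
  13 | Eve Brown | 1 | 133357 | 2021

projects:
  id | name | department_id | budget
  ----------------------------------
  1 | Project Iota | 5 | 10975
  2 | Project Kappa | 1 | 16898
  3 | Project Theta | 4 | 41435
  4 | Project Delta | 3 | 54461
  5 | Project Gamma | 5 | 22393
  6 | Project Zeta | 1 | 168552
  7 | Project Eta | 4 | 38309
SELECT name, budget FROM projects ORDER BY budget DESC LIMIT 1

Execution result:
name | budget
Project Zeta | 168552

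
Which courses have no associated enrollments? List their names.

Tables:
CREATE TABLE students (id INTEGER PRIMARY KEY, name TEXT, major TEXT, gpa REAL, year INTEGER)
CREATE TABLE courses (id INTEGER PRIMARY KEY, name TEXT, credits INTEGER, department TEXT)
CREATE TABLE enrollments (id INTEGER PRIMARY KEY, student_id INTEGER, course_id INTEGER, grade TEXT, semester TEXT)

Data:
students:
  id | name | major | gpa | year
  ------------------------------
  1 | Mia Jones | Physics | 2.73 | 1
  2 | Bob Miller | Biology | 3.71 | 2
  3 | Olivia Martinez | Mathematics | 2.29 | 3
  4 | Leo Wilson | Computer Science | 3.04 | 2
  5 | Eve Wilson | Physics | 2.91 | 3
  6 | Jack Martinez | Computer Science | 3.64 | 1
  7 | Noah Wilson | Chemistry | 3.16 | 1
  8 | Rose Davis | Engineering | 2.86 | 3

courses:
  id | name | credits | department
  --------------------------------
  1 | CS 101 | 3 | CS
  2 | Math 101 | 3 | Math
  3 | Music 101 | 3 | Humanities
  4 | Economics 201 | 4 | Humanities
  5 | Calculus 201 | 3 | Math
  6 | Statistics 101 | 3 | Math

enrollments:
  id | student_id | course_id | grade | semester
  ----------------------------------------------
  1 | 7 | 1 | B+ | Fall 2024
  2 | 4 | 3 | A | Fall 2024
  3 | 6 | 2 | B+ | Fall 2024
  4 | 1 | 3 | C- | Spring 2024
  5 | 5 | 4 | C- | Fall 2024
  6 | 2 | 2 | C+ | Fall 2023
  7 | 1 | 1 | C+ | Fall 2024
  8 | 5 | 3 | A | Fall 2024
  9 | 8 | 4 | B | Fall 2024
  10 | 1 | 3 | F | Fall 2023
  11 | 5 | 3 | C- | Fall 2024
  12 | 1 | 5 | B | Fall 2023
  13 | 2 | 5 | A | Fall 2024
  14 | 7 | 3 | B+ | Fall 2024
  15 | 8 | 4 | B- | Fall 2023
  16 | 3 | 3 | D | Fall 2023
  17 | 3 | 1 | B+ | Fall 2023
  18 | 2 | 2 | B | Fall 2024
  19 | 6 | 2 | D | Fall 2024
SELECT p.name FROM courses p LEFT JOIN enrollments c ON c.course_id = p.id WHERE c.id IS NULL

Execution result:
Statistics 101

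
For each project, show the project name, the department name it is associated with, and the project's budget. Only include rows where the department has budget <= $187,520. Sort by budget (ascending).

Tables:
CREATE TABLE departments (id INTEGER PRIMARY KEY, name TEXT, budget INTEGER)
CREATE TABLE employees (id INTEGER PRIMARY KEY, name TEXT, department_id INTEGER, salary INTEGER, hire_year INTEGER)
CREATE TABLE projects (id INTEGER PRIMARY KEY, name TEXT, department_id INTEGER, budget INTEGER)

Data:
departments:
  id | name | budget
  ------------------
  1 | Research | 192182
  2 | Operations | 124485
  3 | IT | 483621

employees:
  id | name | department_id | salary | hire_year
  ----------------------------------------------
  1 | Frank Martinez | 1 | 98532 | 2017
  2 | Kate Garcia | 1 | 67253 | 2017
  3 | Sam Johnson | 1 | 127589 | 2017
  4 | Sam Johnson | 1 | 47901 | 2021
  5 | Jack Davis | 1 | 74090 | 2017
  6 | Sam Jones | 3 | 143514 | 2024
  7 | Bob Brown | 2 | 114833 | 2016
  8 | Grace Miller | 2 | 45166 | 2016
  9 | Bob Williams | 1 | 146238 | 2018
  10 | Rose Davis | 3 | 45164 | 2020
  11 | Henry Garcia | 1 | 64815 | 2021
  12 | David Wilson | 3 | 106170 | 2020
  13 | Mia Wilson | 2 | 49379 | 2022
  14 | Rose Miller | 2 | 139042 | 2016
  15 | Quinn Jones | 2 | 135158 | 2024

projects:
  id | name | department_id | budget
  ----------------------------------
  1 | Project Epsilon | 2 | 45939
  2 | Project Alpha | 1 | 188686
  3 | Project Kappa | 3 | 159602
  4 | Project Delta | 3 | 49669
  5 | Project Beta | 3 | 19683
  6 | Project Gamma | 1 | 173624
SELECT c.name, p.name AS department, c.budget FROM projects c JOIN departments p ON c.department_id = p.id WHERE p.budget <= 187520 ORDER BY c.budget ASC

Execution result:
name | department | budget
Project Epsilon | Operations | 45939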